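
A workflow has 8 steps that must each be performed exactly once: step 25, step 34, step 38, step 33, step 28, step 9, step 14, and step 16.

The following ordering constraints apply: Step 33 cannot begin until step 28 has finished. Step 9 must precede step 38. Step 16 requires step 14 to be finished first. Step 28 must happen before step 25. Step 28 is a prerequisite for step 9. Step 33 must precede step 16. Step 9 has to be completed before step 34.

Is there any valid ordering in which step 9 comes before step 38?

The constraints force step 9 before step 38, so yes — every valid ordering has step 9 earlier.

Yes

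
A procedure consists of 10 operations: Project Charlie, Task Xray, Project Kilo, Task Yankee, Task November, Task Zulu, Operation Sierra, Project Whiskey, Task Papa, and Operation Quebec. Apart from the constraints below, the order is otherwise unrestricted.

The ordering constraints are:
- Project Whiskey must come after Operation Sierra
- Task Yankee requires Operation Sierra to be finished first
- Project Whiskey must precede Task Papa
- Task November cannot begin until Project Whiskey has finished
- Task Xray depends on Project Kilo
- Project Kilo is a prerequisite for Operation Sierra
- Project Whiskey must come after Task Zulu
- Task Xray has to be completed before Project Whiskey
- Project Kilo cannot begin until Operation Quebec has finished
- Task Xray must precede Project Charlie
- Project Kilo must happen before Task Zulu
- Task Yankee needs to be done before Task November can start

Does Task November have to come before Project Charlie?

Task November and Project Charlie are not related by any chain of constraints.
A valid ordering placing Project Charlie before Task November exists, so the answer is no.

No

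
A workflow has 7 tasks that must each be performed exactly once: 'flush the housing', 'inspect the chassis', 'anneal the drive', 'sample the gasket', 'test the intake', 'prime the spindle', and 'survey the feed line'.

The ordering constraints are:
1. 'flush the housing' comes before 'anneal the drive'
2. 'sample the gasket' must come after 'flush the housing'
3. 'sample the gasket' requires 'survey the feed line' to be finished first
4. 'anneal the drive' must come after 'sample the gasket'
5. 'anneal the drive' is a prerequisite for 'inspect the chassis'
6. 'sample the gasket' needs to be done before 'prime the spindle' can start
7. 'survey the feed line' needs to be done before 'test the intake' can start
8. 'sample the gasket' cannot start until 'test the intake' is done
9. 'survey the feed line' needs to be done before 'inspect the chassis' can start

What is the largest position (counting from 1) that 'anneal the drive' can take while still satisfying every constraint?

6

Following the constraints forward from 'anneal the drive', its only required successor is 'inspect the chassis'.
So at least 1 task follows 'anneal the drive', putting 'anneal the drive' no later than position 6. That position is achievable by scheduling everything else first.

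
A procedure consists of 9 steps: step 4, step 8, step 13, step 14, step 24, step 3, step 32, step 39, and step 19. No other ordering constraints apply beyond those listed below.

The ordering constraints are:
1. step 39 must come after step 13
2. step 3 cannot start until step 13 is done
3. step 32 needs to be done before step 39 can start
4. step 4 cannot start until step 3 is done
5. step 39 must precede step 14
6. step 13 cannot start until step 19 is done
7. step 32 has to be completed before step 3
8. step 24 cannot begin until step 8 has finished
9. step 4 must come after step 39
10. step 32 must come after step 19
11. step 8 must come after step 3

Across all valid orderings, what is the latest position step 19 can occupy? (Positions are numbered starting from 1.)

1

Every step that must follow step 19 has to come after it. Tracing all chains starting from step 19, those steps are: step 4, step 8, step 13, step 14, step 24, step 3, step 32, step 39 — 8 in total.
With 8 mandatory successors out of 9 steps total, the latest slot for step 19 is 9−8 = 1, and it's reachable by doing all non-successors before step 19.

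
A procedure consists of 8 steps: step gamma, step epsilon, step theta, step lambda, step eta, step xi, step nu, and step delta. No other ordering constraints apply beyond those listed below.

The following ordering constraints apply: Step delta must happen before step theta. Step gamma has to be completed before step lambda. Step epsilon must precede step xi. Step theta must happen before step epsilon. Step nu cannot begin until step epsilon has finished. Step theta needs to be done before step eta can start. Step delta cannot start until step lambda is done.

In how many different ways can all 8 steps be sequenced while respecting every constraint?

8

Only step gamma has no prerequisites, so it must go first.
Counting all ways to extend the partial order to a total order gives 8.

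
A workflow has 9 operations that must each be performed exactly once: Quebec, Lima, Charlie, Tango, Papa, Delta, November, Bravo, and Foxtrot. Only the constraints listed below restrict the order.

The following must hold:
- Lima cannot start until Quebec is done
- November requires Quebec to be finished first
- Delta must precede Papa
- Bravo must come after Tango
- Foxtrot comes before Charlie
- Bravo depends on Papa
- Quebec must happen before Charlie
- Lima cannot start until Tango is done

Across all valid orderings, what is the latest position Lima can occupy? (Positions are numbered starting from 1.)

9

Nothing depends on Lima, so it can be the final operation, position 9.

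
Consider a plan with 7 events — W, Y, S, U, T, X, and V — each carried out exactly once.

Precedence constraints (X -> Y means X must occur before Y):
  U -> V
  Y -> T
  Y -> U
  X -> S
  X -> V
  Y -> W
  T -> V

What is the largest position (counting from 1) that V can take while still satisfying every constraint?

Nothing depends on V, so it can be the final event, position 7.

7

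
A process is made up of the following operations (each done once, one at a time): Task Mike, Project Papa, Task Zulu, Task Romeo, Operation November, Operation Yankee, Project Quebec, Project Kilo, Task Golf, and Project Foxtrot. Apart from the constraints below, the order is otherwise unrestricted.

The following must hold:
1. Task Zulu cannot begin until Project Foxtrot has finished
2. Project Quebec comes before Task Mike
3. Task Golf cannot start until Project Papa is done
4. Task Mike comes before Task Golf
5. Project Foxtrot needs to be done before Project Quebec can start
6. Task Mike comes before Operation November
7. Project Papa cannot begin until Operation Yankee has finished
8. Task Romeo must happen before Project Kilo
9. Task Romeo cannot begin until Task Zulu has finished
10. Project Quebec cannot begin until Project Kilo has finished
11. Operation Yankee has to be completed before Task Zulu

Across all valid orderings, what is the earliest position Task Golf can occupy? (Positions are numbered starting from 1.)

9

Working backwards through the constraints from Task Golf, its full set of required predecessors is Task Mike, Project Papa, Task Zulu, Task Romeo, Operation Yankee, Project Quebec, Project Kilo, Project Foxtrot — 8 of them.
With 8 mandatory predecessors, the earliest Task Golf can sit is position 8+1 = 9, and placing just those 8 first achieves it.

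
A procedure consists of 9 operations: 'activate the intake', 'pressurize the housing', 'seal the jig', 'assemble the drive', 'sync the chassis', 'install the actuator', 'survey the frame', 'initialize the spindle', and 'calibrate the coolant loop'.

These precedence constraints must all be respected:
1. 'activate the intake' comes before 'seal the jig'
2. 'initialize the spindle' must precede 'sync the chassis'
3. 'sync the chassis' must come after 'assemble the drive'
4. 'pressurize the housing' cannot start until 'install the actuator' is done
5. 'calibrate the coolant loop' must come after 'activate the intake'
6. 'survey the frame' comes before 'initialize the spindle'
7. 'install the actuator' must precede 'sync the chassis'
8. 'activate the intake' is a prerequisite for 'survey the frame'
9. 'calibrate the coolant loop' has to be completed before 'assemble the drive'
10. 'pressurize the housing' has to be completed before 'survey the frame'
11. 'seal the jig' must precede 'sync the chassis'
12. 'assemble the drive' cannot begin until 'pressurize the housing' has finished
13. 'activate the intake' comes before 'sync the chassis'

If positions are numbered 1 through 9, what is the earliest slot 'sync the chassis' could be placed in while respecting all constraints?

9

Working backwards through the constraints from 'sync the chassis', its full set of required predecessors is 'activate the intake', 'pressurize the housing', 'seal the jig', 'assemble the drive', 'install the actuator', 'survey the frame', 'initialize the spindle', 'calibrate the coolant loop' — 8 of them.
With 8 mandatory predecessors, the earliest 'sync the chassis' can sit is position 8+1 = 9, and placing just those 8 first achieves it.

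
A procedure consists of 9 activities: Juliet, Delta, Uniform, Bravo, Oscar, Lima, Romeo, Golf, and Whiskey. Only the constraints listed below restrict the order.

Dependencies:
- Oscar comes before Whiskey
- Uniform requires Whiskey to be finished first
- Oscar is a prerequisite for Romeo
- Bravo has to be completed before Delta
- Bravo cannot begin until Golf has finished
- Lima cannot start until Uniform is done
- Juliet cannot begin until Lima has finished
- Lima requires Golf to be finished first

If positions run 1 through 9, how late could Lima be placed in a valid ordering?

8

Following the constraints forward from Lima, its only required successor is Juliet.
With 1 mandatory successor out of 9 activities total, the latest slot for Lima is 9−1 = 8, and it's reachable by doing all non-successors before Lima.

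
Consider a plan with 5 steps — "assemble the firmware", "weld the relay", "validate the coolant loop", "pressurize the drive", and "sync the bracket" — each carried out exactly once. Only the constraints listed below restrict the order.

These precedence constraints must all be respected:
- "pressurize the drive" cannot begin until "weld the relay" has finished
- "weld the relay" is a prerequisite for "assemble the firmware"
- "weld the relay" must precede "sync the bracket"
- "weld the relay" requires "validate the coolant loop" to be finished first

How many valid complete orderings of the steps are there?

6

Only "validate the coolant loop" has no prerequisites, so it must go first.
Enumerating by repeatedly choosing an available step (one whose prerequisites are all placed) gives 6 distinct complete orderings.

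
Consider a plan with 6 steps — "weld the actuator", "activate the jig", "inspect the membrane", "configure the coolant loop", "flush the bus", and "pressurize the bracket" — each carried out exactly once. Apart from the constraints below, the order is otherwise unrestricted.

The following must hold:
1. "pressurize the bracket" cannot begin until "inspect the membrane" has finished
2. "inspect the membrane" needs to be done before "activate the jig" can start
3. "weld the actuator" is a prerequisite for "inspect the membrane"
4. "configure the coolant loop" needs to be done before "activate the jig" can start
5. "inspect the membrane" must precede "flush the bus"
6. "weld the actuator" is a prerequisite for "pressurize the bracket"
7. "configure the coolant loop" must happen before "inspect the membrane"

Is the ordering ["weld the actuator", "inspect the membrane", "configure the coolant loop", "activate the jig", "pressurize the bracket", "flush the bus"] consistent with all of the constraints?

No

In the proposed order, "inspect the membrane" appears before "configure the coolant loop".
That contradicts the constraint that "configure the coolant loop" must precede "inspect the membrane".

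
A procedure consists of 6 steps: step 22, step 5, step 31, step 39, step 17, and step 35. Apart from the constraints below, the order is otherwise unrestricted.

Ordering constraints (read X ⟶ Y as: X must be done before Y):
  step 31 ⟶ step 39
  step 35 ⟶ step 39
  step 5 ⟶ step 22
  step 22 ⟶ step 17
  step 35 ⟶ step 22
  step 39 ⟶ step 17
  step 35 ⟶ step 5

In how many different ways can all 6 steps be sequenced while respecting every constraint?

The steps with no prerequisites are step 31, step 35; any of them can be placed first.
Enumerating by repeatedly choosing an available step (one whose prerequisites are all placed) gives 9 distinct complete orderings.

9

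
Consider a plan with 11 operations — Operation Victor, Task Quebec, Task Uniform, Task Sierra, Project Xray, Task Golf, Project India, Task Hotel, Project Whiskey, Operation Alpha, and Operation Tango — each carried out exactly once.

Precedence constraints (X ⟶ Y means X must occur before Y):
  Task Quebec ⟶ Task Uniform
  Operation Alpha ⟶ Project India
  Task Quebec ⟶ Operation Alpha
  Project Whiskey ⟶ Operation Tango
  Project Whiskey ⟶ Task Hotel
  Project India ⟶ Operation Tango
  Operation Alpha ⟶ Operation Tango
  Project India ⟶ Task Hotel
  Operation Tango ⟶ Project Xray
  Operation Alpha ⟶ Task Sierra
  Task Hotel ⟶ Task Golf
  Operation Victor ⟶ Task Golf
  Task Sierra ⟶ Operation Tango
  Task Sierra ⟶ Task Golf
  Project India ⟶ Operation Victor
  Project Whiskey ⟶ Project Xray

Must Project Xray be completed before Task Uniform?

Project Xray and Task Uniform are not related by any chain of constraints.
A valid ordering placing Task Uniform before Project Xray exists, so the answer is no.

No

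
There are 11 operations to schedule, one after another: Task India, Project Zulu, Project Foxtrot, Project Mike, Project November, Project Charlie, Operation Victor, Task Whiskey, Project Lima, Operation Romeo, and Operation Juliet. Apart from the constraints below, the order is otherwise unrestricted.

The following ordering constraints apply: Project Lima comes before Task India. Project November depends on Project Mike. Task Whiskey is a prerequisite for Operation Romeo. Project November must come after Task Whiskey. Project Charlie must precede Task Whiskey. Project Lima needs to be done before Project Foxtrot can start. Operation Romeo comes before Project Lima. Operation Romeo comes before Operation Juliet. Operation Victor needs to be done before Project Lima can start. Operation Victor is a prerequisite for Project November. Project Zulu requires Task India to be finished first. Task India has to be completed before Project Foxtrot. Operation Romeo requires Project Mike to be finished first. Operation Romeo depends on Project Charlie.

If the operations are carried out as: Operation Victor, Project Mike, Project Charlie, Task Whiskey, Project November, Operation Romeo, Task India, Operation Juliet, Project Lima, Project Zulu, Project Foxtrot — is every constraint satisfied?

Here Project Lima comes after Task India.
But one of the constraints requires Project Lima before Task India, so this ordering violates it.

No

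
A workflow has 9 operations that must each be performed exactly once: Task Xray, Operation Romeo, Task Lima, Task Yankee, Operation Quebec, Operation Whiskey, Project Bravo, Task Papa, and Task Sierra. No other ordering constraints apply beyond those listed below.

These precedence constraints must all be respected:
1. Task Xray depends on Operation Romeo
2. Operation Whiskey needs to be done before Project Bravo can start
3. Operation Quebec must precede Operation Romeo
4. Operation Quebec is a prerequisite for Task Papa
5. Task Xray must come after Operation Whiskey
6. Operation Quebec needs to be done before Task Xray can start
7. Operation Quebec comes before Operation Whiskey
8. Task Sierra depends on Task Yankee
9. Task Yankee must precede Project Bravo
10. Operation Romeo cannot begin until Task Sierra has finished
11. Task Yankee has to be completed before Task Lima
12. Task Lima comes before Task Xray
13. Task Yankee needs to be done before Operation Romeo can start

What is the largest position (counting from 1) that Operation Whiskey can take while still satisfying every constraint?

Following every chain forward from Operation Whiskey, the operations that must come later are Task Xray, Project Bravo — 2 of them.
With 2 mandatory successors out of 9 operations total, the latest slot for Operation Whiskey is 9−2 = 7, and it's reachable by doing all non-successors before Operation Whiskey.

7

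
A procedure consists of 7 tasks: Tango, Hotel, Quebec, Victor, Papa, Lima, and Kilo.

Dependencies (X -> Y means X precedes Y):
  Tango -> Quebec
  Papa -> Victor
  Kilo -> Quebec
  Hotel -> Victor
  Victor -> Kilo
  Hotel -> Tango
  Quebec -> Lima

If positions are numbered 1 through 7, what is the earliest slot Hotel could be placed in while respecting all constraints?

1

Hotel has no prerequisites at all, so it can go in position 1.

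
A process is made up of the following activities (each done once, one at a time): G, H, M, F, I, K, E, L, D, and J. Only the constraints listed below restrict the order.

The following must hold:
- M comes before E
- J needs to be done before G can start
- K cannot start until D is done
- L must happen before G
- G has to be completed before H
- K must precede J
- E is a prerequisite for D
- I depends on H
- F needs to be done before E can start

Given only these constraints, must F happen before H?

Yes

Tracing the constraints gives a chain: F → E → D → K → J → G → H.
That forces F before H in every valid schedule.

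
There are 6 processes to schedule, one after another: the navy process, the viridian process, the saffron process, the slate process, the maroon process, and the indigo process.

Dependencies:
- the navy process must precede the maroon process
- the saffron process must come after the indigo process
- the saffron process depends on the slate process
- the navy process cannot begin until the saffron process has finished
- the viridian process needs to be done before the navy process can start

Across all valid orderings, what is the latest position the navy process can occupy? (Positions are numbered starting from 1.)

Following the constraints forward from the navy process, its only required successor is the maroon process.
With 1 mandatory successor out of 6 processes total, the latest slot for the navy process is 6−1 = 5, and it's reachable by doing all non-successors before the navy process.

5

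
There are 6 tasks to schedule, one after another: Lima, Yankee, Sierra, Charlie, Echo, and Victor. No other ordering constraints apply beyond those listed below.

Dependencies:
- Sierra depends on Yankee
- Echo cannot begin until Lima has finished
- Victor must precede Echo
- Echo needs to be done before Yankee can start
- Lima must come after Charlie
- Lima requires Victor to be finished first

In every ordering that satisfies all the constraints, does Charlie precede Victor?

Charlie and Victor are not related by any chain of constraints.
So Charlie can come before Victor or after — it is not forced.

No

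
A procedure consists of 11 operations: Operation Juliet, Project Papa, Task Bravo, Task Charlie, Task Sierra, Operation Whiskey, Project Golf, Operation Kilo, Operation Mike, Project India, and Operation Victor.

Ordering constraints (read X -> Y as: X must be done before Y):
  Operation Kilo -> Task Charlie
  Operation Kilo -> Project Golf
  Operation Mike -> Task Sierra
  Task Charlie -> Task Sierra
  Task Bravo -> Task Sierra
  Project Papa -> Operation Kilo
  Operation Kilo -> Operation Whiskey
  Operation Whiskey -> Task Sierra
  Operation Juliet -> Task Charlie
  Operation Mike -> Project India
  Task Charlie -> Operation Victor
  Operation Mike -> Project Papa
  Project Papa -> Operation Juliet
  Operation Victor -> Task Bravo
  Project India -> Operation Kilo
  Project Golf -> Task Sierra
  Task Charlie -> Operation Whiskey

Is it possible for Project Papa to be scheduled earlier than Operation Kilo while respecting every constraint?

The constraints force Project Papa before Operation Kilo, so yes — every valid ordering has Project Papa earlier.

Yes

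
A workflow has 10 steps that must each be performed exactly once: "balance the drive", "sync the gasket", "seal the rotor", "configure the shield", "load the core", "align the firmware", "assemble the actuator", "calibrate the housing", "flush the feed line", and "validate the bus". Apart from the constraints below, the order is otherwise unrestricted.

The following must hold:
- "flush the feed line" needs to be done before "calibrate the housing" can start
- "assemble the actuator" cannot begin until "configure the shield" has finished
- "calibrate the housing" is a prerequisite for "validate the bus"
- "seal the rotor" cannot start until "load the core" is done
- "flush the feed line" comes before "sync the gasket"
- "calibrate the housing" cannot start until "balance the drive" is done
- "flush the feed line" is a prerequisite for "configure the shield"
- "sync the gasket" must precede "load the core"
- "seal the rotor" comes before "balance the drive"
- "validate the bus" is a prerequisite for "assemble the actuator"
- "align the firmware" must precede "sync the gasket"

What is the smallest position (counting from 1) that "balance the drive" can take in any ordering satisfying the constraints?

6

Every step that must precede "balance the drive" has to come before it. Tracing all chains that end at "balance the drive", those steps are: "sync the gasket", "seal the rotor", "load the core", "align the firmware", "flush the feed line" — 5 in total.
So at minimum 5 steps come before "balance the drive", putting "balance the drive" no earlier than position 6. That position is achievable by scheduling exactly those predecessors first.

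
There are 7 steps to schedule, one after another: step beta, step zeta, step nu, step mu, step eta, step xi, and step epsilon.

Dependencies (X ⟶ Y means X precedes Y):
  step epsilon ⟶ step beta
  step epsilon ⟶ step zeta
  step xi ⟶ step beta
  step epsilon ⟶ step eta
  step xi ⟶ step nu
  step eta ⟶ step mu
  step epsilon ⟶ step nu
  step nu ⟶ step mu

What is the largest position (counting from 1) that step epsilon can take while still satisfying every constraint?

2

Following every chain forward from step epsilon, the steps that must come later are step beta, step zeta, step nu, step mu, step eta — 5 of them.
So at least 5 steps follow step epsilon, putting step epsilon no later than position 2. That position is achievable by scheduling everything else first.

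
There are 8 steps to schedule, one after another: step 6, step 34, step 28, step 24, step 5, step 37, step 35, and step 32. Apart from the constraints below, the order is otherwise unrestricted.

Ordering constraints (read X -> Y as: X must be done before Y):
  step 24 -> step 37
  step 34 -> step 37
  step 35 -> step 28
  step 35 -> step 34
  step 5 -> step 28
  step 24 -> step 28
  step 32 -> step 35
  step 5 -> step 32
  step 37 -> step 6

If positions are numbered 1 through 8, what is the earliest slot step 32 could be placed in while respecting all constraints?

Working backwards through the constraints from step 32, its only required predecessor is step 5.
With 1 mandatory predecessor, the earliest step 32 can sit is position 1+1 = 2, and placing just that one first achieves it.

2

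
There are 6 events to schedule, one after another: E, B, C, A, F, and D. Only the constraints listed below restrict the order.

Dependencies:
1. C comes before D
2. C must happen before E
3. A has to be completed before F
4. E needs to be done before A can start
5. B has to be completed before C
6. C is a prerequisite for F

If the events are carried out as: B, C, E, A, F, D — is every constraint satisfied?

Going through the constraints one by one, each required predecessor appears earlier in the sequence than its dependent — e.g. C (position 2) is before D (position 6), as required.

Yes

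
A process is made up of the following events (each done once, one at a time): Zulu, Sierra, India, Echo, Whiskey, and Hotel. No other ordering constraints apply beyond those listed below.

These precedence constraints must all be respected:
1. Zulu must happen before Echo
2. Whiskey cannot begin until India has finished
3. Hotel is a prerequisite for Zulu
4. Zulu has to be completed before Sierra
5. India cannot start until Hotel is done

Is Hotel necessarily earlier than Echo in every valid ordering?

There is a constraint chain Hotel → Zulu → Echo.
Hence Hotel necessarily comes before Echo.

Yes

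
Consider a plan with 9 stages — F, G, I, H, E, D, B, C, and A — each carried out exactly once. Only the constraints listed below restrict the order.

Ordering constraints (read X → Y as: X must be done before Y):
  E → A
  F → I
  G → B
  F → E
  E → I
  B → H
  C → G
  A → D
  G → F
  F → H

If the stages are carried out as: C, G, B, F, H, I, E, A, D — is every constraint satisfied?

The sequence places I ahead of E.
That contradicts the constraint that E must precede I.

No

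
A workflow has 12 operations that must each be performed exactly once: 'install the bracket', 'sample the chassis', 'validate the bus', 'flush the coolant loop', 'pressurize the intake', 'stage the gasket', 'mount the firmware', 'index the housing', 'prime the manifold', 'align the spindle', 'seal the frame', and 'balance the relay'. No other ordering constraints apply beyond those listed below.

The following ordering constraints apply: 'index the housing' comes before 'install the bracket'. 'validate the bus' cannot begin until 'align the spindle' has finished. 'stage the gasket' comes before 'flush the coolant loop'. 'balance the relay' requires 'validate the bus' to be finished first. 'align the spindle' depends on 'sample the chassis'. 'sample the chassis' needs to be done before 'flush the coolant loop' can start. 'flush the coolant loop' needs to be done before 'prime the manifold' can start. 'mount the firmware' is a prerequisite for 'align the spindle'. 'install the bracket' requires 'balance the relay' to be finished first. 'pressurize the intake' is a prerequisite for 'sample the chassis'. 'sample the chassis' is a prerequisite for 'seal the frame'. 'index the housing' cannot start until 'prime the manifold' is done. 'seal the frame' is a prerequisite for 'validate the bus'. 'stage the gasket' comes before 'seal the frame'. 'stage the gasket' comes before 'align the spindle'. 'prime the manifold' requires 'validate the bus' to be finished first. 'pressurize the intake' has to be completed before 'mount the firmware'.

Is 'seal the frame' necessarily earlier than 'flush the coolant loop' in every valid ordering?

No

Nothing in the constraints links 'seal the frame' and 'flush the coolant loop'; they are unordered relative to each other.
So 'seal the frame' can come before 'flush the coolant loop' or after — it is not forced.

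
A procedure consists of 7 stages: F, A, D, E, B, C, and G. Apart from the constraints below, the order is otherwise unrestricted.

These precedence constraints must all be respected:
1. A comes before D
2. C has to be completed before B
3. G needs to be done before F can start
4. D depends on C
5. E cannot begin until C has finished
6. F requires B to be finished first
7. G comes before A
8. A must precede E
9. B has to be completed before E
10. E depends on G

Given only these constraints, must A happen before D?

There is a constraint chain A → D.
That forces A before D in every valid schedule.

Yes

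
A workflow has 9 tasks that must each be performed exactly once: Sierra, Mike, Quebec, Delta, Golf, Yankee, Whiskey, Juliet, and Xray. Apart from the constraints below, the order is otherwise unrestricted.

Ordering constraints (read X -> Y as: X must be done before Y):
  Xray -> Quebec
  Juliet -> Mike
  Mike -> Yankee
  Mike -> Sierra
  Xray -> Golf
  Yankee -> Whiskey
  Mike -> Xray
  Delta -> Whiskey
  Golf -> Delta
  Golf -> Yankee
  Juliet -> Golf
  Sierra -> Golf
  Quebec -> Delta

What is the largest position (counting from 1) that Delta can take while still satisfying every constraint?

8

Following the constraints forward from Delta, its only required successor is Whiskey.
With 1 mandatory successor out of 9 tasks total, the latest slot for Delta is 9−1 = 8, and it's reachable by doing all non-successors before Delta.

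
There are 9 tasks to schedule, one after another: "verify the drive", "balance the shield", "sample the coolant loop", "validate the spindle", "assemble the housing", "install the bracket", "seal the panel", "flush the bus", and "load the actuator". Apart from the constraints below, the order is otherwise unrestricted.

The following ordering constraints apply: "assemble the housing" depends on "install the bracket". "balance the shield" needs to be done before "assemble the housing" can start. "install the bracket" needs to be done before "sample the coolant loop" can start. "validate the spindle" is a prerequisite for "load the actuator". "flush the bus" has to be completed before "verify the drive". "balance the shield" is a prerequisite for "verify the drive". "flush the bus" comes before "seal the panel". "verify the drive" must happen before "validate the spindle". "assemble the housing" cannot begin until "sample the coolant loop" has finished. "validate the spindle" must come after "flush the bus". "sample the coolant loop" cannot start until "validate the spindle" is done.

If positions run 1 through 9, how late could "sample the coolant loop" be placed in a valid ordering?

Following the constraints forward from "sample the coolant loop", its only required successor is "assemble the housing".
So at least 1 task follows "sample the coolant loop", putting "sample the coolant loop" no later than position 8. That position is achievable by scheduling everything else first.

8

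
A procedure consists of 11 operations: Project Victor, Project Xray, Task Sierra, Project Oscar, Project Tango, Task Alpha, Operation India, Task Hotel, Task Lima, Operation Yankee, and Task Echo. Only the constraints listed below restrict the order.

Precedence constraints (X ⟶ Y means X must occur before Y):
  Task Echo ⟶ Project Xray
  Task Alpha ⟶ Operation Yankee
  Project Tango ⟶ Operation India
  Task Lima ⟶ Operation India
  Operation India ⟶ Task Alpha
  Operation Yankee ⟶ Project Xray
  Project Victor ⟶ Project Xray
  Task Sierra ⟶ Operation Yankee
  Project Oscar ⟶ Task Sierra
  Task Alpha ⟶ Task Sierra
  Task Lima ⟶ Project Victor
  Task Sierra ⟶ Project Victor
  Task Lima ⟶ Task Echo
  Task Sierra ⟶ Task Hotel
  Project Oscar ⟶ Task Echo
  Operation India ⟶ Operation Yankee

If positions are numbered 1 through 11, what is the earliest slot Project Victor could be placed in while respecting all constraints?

Every operation that must precede Project Victor has to come before it. Tracing all chains that end at Project Victor, those operations are: Task Sierra, Project Oscar, Project Tango, Task Alpha, Operation India, Task Lima — 6 in total.
With 6 mandatory predecessors, the earliest Project Victor can sit is position 6+1 = 7, and placing just those 6 first achieves it.

7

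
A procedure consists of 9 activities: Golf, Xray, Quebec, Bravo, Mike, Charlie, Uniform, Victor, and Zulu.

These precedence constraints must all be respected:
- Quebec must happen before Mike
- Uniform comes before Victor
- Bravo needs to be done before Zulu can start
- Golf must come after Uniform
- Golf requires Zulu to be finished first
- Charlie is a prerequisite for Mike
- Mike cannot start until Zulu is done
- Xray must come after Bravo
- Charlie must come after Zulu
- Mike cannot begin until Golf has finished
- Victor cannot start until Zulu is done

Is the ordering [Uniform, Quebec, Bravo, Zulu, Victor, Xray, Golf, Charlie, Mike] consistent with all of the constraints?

Yes

Going through the constraints one by one, each required predecessor appears earlier in the sequence than its dependent — e.g. Quebec (position 2) is before Mike (position 9), as required.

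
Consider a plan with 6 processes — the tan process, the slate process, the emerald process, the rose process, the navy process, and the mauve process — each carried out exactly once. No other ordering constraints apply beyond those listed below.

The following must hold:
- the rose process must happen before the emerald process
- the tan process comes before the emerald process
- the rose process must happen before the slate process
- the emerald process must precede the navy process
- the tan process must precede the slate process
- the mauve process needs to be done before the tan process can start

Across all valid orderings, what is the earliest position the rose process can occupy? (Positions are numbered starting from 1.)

No constraint forces any other process before the rose process, so it can be placed first.

1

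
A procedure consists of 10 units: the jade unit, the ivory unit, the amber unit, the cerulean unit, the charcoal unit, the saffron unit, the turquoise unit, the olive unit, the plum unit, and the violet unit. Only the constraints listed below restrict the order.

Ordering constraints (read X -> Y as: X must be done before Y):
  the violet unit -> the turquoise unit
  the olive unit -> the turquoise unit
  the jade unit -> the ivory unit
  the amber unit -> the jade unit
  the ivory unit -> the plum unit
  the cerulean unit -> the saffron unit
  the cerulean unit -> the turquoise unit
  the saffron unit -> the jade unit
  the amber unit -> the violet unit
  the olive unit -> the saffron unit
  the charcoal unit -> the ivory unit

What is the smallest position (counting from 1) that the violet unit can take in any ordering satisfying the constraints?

2

The only unit forced before the violet unit (directly or transitively) is the amber unit.
So at minimum 1 unit comes before the violet unit, putting the violet unit no earlier than position 2. That position is achievable by scheduling exactly that predecessor first.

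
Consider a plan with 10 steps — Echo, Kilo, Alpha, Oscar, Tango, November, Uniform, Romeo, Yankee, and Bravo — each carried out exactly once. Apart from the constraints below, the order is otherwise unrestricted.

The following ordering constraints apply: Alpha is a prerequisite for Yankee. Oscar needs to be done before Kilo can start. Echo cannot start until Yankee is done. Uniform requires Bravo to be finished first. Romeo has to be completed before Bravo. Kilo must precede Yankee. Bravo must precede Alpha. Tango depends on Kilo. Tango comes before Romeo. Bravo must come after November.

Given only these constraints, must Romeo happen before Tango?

No

There is a chain Tango → Romeo, which puts Tango before Romeo.
So Romeo does not have to come before Tango — it cannot.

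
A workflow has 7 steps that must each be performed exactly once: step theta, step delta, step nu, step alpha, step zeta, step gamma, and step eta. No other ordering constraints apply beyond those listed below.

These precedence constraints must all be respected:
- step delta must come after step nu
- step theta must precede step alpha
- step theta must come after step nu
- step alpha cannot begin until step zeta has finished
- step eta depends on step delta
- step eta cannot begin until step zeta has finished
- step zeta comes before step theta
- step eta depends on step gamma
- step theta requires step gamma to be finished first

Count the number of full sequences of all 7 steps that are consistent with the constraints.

The steps with no prerequisites are step nu, step zeta, step gamma; any of them can be placed first.
Systematically extending each partial ordering one step at a time and counting, there are 54 complete orderings.

54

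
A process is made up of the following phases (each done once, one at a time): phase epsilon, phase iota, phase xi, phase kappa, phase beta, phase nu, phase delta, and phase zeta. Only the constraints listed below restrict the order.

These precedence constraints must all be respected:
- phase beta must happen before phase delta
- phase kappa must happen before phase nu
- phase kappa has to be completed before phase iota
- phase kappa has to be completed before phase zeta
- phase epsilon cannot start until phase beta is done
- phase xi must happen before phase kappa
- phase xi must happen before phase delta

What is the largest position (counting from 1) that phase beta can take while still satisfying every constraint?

Following every chain forward from phase beta, the phases that must come later are phase epsilon, phase delta — 2 of them.
So at least 2 phases follow phase beta, putting phase beta no later than position 6. That position is achievable by scheduling everything else first.

6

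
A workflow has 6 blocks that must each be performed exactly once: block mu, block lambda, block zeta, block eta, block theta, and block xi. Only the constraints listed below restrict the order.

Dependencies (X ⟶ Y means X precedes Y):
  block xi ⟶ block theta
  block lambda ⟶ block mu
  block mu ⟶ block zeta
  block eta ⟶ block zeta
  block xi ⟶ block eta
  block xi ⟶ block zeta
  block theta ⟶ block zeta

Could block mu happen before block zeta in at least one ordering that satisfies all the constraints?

Yes

The constraints force block mu before block zeta, so yes — every valid ordering has block mu earlier.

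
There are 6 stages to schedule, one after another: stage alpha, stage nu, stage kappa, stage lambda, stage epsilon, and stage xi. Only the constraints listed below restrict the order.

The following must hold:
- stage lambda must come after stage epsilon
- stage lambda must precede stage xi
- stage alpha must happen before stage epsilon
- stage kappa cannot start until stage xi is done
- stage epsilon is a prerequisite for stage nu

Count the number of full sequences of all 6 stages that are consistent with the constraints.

Stage alpha is the only stage with nothing required before it, so every ordering starts there.
Counting all ways to extend the partial order to a total order gives 4.

4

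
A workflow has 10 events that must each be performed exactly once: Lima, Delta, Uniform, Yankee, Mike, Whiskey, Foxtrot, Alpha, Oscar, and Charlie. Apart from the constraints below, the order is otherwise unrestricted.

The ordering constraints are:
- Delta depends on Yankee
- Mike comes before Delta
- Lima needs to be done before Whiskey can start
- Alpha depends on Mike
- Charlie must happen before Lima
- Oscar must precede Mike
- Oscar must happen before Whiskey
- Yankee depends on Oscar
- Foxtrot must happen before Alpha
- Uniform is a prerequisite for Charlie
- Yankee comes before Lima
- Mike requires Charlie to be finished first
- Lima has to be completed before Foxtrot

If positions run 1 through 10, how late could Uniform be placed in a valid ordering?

3

Following every chain forward from Uniform, the events that must come later are Lima, Delta, Mike, Whiskey, Foxtrot, Alpha, Charlie — 7 of them.
With 7 mandatory successors out of 10 events total, the latest slot for Uniform is 10−7 = 3, and it's reachable by doing all non-successors before Uniform.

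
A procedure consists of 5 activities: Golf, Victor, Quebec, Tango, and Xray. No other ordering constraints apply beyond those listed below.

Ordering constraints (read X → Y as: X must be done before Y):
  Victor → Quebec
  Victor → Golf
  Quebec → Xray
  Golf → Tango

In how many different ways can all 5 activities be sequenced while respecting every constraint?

6

Victor is the only activity with nothing required before it, so every ordering starts there.
Systematically extending each partial ordering one activity at a time and counting, there are 6 complete orderings.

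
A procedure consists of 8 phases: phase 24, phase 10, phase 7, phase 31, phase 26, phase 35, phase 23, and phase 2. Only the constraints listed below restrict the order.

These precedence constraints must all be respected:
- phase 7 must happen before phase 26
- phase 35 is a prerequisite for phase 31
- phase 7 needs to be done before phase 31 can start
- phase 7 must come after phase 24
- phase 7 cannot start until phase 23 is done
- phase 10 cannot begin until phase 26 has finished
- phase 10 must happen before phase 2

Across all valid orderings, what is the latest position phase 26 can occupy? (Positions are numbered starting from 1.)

Every phase that must follow phase 26 has to come after it. Tracing all chains starting from phase 26, those phases are: phase 10, phase 2 — 2 in total.
So at least 2 phases follow phase 26, putting phase 26 no later than position 6. That position is achievable by scheduling everything else first.

6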